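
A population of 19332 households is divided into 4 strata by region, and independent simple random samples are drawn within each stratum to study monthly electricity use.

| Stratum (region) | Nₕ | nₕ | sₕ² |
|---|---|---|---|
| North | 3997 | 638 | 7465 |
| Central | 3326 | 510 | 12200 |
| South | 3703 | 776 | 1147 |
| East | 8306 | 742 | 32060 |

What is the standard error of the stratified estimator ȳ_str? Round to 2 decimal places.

Var(ȳ_str) = Σₕ Wₕ²(1 − fₕ)sₕ²/nₕ with Wₕ = Nₕ/N, N = 19332.
North: Wₕ = 0.20675564; term = 0.20675564²·(1 − 0.15961971)·7465/638 = 0.42033902.
Central: Wₕ = 0.17204635; term = 0.17204635²·(1 − 0.15333734)·12200/510 = 0.59950247.
South: Wₕ = 0.19154769; term = 0.19154769²·(1 − 0.20955982)·1147/776 = 0.042867145.
East: Wₕ = 0.42965032; term = 0.42965032²·(1 − 0.08933301)·32060/742 = 7.2635593.
Sum = 8.3262679.
SE = √(8.3262679) = 2.89.

2.89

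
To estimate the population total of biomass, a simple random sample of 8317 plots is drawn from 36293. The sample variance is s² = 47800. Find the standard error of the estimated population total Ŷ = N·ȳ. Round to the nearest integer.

Var(Ŷ) = N²·Var(ȳ) = N²·(1 − n/N)·s²/n.
f = 8317/36293 = 0.22916265; Var(ȳ) = 0.77083735·47800/8317 = 4.4302063.
Var(Ŷ) = 36293² · 4.4302063 = 5.8353873 × 10^9.
SE(Ŷ) = √(5.8353873 × 10^9) = 76390.

76390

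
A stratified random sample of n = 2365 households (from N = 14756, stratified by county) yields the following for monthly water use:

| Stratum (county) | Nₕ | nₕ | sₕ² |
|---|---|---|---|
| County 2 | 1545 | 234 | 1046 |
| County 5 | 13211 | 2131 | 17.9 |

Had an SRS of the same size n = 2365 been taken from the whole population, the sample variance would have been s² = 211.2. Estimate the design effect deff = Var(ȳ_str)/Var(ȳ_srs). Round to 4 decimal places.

Var(ȳ_str) = Σ Wₕ²(1−fₕ)sₕ²/nₕ with Wₕ = Nₕ/14756:
  County 2: (1545/14756)²·(1−234/1545)·1046/234 = 0.041582415
  County 5: (13211/14756)²·(1−2131/13211)·17.9/2131 = 0.0056468694
  → Var(ȳ_str) = 0.047229284.
Var(ȳ_srs) = (1 − 2365/14756)·211.2/2365 = 0.074989504.
deff = 0.047229284 / 0.074989504 = 0.6298.

0.6298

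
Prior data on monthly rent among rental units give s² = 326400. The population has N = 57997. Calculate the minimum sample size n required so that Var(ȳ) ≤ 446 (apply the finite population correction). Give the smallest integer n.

Without fpc, n₀ = s²/D = 326400/446 = 731.8386.
With fpc, (1 − n/N)·s²/n ≤ D requires n ≥ n₀/(1 + n₀/N) = 731.8386/(1 + 731.8386/57997) = 722.7189.
Rounding up, n = 723.

723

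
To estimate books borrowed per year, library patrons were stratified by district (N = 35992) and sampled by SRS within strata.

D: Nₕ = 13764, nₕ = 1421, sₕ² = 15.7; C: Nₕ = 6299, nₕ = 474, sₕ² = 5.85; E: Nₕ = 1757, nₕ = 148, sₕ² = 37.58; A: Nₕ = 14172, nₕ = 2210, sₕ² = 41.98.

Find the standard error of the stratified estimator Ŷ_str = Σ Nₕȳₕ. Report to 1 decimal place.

2503.6

Var(Ŷ_str) = Σₕ Nₕ²(1 − fₕ)sₕ²/nₕ.
D: 13764²·(1 − 1421/13764)·15.7/1421 = 1.8770289 × 10^6.
C: 6299²·(1 − 474/6299)·5.85/474 = 452840.29.
E: 1757²·(1 − 148/1757)·37.58/148 = 717832.08.
A: 14172²·(1 − 2210/14172)·41.98/2210 = 3.2202167 × 10^6.
Sum = 6.267918 × 10^6.
SE = √(6.267918 × 10^6) = 2503.6.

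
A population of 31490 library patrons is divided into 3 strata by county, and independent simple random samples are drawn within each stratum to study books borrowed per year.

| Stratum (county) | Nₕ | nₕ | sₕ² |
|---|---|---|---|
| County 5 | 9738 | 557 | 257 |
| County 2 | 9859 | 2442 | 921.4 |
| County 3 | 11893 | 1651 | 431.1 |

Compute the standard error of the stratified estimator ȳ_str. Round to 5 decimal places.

Var(ȳ_str) = Σₕ Wₕ²(1 − fₕ)sₕ²/nₕ with Wₕ = Nₕ/N, N = 31490.
County 5: Wₕ = 0.30924103; term = 0.30924103²·(1 − 0.05719860)·257/557 = 0.041599907.
County 2: Wₕ = 0.31308352; term = 0.31308352²·(1 − 0.24769246)·921.4/2442 = 0.027823924.
County 3: Wₕ = 0.37767545; term = 0.37767545²·(1 − 0.13882116)·431.1/1651 = 0.032074642.
Sum = 0.10149847.
SE = √(0.10149847) = 0.31859.

0.31859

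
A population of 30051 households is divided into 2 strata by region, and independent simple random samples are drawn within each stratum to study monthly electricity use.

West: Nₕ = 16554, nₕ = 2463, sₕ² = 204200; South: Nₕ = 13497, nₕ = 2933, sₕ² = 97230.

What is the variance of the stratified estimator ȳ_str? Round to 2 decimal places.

Var(ȳ_str) = Σₕ Wₕ²(1 − fₕ)sₕ²/nₕ with Wₕ = Nₕ/N, N = 30051.
West: Wₕ = 0.55086353; term = 0.55086353²·(1 − 0.14878579)·204200/2463 = 21.415008.
South: Wₕ = 0.44913647; term = 0.44913647²·(1 − 0.21730755)·97230/2933 = 5.2340276.
Sum = 26.649036.

26.65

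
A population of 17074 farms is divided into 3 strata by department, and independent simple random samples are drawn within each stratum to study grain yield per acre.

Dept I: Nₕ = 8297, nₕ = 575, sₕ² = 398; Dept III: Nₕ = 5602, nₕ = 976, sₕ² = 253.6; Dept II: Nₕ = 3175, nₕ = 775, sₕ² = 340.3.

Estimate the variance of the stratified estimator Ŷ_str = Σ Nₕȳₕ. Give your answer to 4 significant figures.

Var(Ŷ_str) = Σₕ Nₕ²(1 − fₕ)sₕ²/nₕ.
Dept I: 8297²·(1 − 575/8297)·398/575 = 4.4347191 × 10^7.
Dept III: 5602²·(1 − 976/5602)·253.6/976 = 6.7336132 × 10^6.
Dept II: 3175²·(1 − 775/3175)·340.3/775 = 3.3459174 × 10^6.
Sum = 5.4426722 × 10^7.

5.443 × 10^7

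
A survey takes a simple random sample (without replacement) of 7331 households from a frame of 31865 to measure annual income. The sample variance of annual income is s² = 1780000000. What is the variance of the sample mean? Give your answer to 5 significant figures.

186940

Under SRS without replacement, Var(ȳ) = (1 − f)·s²/n with f = n/N = 7331/31865 = 0.23006433.
Var(ȳ) = (1 − 0.23006433)·1780000000/7331 = 0.76993567·242804.53 = 186943.87.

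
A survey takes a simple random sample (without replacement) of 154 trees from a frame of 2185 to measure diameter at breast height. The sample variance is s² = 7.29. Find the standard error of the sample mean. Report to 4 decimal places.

Under SRS without replacement, Var(ȳ) = (1 − f)·s²/n with f = n/N = 154/2185 = 0.07048055.
Var(ȳ) = (1 − 0.07048055)·7.29/154 = 0.92951945·0.047337662 = 0.044001278.
SE(ȳ) = √(0.044001278) = 0.2098.

0.2098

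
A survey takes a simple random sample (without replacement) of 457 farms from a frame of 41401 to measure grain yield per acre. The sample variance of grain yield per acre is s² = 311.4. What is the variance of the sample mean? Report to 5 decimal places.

Under SRS without replacement, Var(ȳ) = (1 − f)·s²/n with f = n/N = 457/41401 = 0.01103838.
Var(ȳ) = (1 − 0.01103838)·311.4/457 = 0.98896162·0.68140044 = 0.67387888.

0.67388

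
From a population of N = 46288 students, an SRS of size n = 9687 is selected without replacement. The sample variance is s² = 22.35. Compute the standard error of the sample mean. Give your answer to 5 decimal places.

0.04271

Under SRS without replacement, Var(ȳ) = (1 − f)·s²/n with f = n/N = 9687/46288 = 0.20927670.
Var(ȳ) = (1 − 0.20927670)·22.35/9687 = 0.79072330·0.0023072159 = 0.0018243693.
SE(ȳ) = √(0.0018243693) = 0.04271.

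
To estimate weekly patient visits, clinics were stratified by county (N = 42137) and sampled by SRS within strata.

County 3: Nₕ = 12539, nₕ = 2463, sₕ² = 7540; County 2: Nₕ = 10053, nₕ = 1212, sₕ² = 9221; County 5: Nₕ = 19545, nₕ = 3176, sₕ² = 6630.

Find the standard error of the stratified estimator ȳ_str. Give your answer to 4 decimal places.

0.9873

Var(ȳ_str) = Σₕ Wₕ²(1 − fₕ)sₕ²/nₕ with Wₕ = Nₕ/N, N = 42137.
County 3: Wₕ = 0.29757695; term = 0.29757695²·(1 − 0.19642715)·7540/2463 = 0.21783656.
County 2: Wₕ = 0.23857892; term = 0.23857892²·(1 − 0.12056103)·9221/1212 = 0.38084236.
County 5: Wₕ = 0.46384413; term = 0.46384413²·(1 − 0.16249680)·6630/3176 = 0.37615222.
Sum = 0.97483114.
SE = √(0.97483114) = 0.9873.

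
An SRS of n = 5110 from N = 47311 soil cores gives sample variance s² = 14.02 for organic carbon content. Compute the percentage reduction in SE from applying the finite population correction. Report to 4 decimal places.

5.5547

f = n/N = 5110/47311 = 0.10800871.
SE_no-fpc = √(s²/n) = 0.052379766; SE_fpc = √((1−f)s²/n) = 0.049470223.
Ratio = √(1−f) = 0.94445291. Reduction = 100·(1 − 0.94445291) = 5.5547%.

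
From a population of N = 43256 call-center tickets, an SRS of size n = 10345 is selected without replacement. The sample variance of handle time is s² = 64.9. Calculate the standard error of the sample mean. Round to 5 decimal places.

Under SRS without replacement, Var(ȳ) = (1 − f)·s²/n with f = n/N = 10345/43256 = 0.23915757.
Var(ȳ) = (1 − 0.23915757)·64.9/10345 = 0.76084243·0.0062735621 = 0.0047731922.
SE(ȳ) = √(0.0047731922) = 0.06909.

0.06909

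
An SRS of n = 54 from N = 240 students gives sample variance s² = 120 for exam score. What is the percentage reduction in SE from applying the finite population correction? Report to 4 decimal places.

11.9659

f = n/N = 54/240 = 0.22500000.
SE_no-fpc = √(s²/n) = 1.490712; SE_fpc = √((1−f)s²/n) = 1.3123346.
Ratio = √(1−f) = 0.88034084. Reduction = 100·(1 − 0.88034084) = 11.9659%.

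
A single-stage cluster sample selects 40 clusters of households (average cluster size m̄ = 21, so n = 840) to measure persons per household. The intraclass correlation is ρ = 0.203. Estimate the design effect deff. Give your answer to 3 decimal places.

5.060

deff = 1 + (21 − 1)·0.203 = 1 + 4.06 = 5.06.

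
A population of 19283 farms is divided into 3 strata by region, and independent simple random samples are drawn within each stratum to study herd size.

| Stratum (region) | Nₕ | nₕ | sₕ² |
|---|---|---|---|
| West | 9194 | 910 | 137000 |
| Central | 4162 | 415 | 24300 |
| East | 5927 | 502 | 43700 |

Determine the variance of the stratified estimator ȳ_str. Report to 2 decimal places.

Var(ȳ_str) = Σₕ Wₕ²(1 − fₕ)sₕ²/nₕ with Wₕ = Nₕ/N, N = 19283.
West: Wₕ = 0.47679303; term = 0.47679303²·(1 − 0.09897759)·137000/910 = 30.837173.
Central: Wₕ = 0.21583778; term = 0.21583778²·(1 − 0.09971168)·24300/415 = 2.4558099.
East: Wₕ = 0.30736919; term = 0.30736919²·(1 − 0.08469715)·43700/502 = 7.5277153.
Sum = 40.820698.

40.82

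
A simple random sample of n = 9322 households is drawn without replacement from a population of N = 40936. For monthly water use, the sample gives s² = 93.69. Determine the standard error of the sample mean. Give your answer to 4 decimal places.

0.0881

Under SRS without replacement, Var(ȳ) = (1 − f)·s²/n with f = n/N = 9322/40936 = 0.22772132.
Var(ȳ) = (1 − 0.22772132)·93.69/9322 = 0.77227868·0.010050418 = 0.0077617238.
SE(ȳ) = √(0.0077617238) = 0.0881.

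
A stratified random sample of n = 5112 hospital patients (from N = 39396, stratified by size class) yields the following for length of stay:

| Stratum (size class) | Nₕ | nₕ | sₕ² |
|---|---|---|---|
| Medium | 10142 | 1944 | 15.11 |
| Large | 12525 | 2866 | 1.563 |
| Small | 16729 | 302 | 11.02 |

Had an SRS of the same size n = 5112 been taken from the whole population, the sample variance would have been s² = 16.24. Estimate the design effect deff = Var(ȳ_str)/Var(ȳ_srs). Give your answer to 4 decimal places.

2.5030

Var(ȳ_str) = Σ Wₕ²(1−fₕ)sₕ²/nₕ with Wₕ = Nₕ/39396:
  Medium: (10142/39396)²·(1−1944/10142)·15.11/1944 = 4.1638537 × 10^-4
  Large: (12525/39396)²·(1−2866/12525)·1.563/2866 = 4.2509739 × 10^-5
  Small: (16729/39396)²·(1−302/16729)·11.02/302 = 0.0064609835
  → Var(ȳ_str) = 0.0069198786.
Var(ȳ_srs) = (1 − 5112/39396)·16.24/5112 = 0.0027646142.
deff = 0.0069198786 / 0.0027646142 = 2.5030.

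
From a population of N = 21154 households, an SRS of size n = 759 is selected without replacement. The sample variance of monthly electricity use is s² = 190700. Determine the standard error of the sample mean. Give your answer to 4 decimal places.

15.5640

Under SRS without replacement, Var(ȳ) = (1 − f)·s²/n with f = n/N = 759/21154 = 0.03587974.
Var(ȳ) = (1 − 0.03587974)·190700/759 = 0.96412026·251.25165 = 242.2368.
SE(ȳ) = √(242.2368) = 15.5640.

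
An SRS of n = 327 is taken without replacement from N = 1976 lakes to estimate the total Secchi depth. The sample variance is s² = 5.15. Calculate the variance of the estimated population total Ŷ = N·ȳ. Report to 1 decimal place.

Var(Ŷ) = N²·Var(ȳ) = N²·(1 − n/N)·s²/n.
f = 327/1976 = 0.16548583; Var(ȳ) = 0.83451417·5.15/327 = 0.01314296.
Var(Ŷ) = 1976² · 0.01314296 = 51317.686.

51317.7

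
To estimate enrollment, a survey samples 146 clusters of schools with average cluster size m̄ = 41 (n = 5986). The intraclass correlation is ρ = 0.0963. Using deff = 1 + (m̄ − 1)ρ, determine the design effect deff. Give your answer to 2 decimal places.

deff = 1 + (41 − 1)·0.0963 = 1 + 3.852 = 4.852.

4.85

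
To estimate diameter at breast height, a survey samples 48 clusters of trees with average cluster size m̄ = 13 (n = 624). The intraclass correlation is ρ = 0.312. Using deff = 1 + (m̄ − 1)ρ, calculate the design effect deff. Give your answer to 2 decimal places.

deff = 1 + (13 − 1)·0.312 = 1 + 3.744 = 4.744.

4.74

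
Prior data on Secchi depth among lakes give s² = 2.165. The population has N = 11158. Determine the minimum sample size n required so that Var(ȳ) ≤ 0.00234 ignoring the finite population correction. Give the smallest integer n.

926

Without fpc, n₀ = s²/D = 2.165/0.00234 = 925.2137.
Rounding up, n = 926.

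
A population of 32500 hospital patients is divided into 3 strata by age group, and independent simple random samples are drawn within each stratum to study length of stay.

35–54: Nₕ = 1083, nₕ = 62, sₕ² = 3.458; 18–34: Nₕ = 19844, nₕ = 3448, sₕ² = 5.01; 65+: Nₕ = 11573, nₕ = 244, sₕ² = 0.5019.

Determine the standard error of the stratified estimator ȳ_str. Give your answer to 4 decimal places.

0.0276

Var(ȳ_str) = Σₕ Wₕ²(1 − fₕ)sₕ²/nₕ with Wₕ = Nₕ/N, N = 32500.
35–54: Wₕ = 0.03332308; term = 0.03332308²·(1 − 0.05724838)·3.458/62 = 5.838762 × 10^-5.
18–34: Wₕ = 0.61058462; term = 0.61058462²·(1 − 0.17375529)·5.01/3448 = 4.4758021 × 10^-4.
65+: Wₕ = 0.35609231; term = 0.35609231²·(1 − 0.02108356)·0.5019/244 = 2.5532784 × 10^-4.
Sum = 7.6129567 × 10^-4.
SE = √(7.6129567 × 10^-4) = 0.0276.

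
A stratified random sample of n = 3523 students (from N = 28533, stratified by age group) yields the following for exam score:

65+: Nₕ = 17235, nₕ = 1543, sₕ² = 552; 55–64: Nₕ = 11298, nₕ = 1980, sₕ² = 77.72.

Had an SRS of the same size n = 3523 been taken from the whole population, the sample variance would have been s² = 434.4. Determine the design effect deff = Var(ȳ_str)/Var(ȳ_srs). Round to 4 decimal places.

1.1465

Var(ȳ_str) = Σ Wₕ²(1−fₕ)sₕ²/nₕ with Wₕ = Nₕ/28533:
  65+: (17235/28533)²·(1−1543/17235)·552/1543 = 0.11884143
  55–64: (11298/28533)²·(1−1980/11298)·77.72/1980 = 0.0050757124
  → Var(ȳ_str) = 0.12391714.
Var(ȳ_srs) = (1 − 3523/28533)·434.4/3523 = 0.10807953.
deff = 0.12391714 / 0.10807953 = 1.1465.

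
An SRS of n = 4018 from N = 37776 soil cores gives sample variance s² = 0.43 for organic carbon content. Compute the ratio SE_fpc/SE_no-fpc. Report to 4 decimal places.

f = n/N = 4018/37776 = 0.10636383.
SE_no-fpc = √(s²/n) = 0.010344971; SE_fpc = √((1−f)s²/n) = 0.0097793419.
Ratio = √(1−f) = 0.94532332.

0.9453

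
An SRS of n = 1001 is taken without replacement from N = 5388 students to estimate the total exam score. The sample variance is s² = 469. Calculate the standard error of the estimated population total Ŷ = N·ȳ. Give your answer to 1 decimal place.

3327.9

Var(Ŷ) = N²·Var(ȳ) = N²·(1 − n/N)·s²/n.
f = 1001/5388 = 0.18578322; Var(ȳ) = 0.81421678·469/1001 = 0.38148618.
Var(Ŷ) = 5388² · 0.38148618 = 1.1074751 × 10^7.
SE(Ŷ) = √(1.1074751 × 10^7) = 3327.9.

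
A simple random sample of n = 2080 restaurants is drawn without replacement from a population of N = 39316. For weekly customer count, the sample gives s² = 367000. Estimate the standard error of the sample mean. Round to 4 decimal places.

12.9270

Under SRS without replacement, Var(ȳ) = (1 − f)·s²/n with f = n/N = 2080/39316 = 0.05290467.
Var(ȳ) = (1 − 0.05290467)·367000/2080 = 0.94709533·176.44231 = 167.10769.
SE(ȳ) = √(167.10769) = 12.9270.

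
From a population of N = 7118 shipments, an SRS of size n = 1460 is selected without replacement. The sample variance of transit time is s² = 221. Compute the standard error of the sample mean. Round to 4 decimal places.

Under SRS without replacement, Var(ȳ) = (1 − f)·s²/n with f = n/N = 1460/7118 = 0.20511380.
Var(ȳ) = (1 − 0.20511380)·221/1460 = 0.79488620·0.15136986 = 0.12032182.
SE(ȳ) = √(0.12032182) = 0.3469.

0.3469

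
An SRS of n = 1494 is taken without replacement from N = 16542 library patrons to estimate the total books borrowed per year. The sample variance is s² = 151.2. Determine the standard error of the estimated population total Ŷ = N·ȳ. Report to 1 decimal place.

Var(Ŷ) = N²·Var(ȳ) = N²·(1 − n/N)·s²/n.
f = 1494/16542 = 0.09031556; Var(ȳ) = 0.90968444·151.2/1494 = 0.092064449.
Var(Ŷ) = 16542² · 0.092064449 = 2.519231 × 10^7.
SE(Ŷ) = √(2.519231 × 10^7) = 5019.2.

5019.2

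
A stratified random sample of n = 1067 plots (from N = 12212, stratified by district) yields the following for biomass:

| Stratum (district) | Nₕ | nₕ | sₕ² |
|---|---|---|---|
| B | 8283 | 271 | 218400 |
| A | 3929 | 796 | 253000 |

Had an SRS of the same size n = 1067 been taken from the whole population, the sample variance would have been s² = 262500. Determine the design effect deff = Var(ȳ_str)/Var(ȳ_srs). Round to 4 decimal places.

1.7141

Var(ȳ_str) = Σ Wₕ²(1−fₕ)sₕ²/nₕ with Wₕ = Nₕ/12212:
  B: (8283/12212)²·(1−271/8283)·218400/271 = 358.62318
  A: (3929/12212)²·(1−796/3929)·253000/796 = 26.234711
  → Var(ȳ_str) = 384.85789.
Var(ȳ_srs) = (1 − 1067/12212)·262500/1067 = 224.52162.
deff = 384.85789 / 224.52162 = 1.7141.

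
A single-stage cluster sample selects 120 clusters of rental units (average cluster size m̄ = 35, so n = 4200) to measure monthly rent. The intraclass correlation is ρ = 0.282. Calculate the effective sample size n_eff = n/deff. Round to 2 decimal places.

deff = 1 + (35 − 1)·0.282 = 1 + 9.588 = 10.588.
n_eff = 4200 / 10.588 = 396.68.

396.68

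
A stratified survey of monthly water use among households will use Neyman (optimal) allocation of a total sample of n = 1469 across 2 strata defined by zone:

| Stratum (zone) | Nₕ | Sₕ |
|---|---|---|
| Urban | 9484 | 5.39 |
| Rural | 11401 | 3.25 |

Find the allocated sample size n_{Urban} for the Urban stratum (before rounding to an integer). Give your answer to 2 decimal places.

Neyman allocation: nₕ = n·NₕSₕ / Σⱼ NⱼSⱼ.
Σ NⱼSⱼ = 9484·5.39 + 11401·3.25 = 88172.01.
n_{Urban} = 1469·9484·5.39 / 88172.01 = 851.67.

851.67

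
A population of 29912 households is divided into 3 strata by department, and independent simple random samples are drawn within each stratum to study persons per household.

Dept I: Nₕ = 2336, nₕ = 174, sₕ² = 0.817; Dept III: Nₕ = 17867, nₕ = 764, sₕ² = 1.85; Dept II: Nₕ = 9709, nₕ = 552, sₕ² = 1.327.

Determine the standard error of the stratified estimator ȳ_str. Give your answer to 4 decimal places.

0.0331

Var(ȳ_str) = Σₕ Wₕ²(1 − fₕ)sₕ²/nₕ with Wₕ = Nₕ/N, N = 29912.
Dept I: Wₕ = 0.07809575; term = 0.07809575²·(1 − 0.07448630)·0.817/174 = 2.650394 × 10^-5.
Dept III: Wₕ = 0.59731880; term = 0.59731880²·(1 − 0.04276040)·1.85/764 = 8.2701121 × 10^-4.
Dept II: Wₕ = 0.32458545; term = 0.32458545²·(1 − 0.05685446)·1.327/552 = 2.3887388 × 10^-4.
Sum = 0.001092389.
SE = √(0.001092389) = 0.0331.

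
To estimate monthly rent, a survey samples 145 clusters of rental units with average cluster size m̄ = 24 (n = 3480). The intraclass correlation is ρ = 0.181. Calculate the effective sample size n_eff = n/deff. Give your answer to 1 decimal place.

deff = 1 + (24 − 1)·0.181 = 1 + 4.163 = 5.163.
n_eff = 3480 / 5.163 = 674.0.

674.0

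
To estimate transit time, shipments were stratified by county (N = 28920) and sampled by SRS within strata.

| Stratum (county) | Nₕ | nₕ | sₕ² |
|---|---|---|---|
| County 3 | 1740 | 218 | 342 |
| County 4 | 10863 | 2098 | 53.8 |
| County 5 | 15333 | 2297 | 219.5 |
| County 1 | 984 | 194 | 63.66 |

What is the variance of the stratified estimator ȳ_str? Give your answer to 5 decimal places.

Var(ȳ_str) = Σₕ Wₕ²(1 − fₕ)sₕ²/nₕ with Wₕ = Nₕ/N, N = 28920.
County 3: Wₕ = 0.06016598; term = 0.06016598²·(1 − 0.12528736)·342/218 = 0.0049674892.
County 4: Wₕ = 0.37562241; term = 0.37562241²·(1 − 0.19313265)·53.8/2098 = 0.0029193214.
County 5: Wₕ = 0.53018672; term = 0.53018672²·(1 − 0.14980760)·219.5/2297 = 0.022837494.
County 1: Wₕ = 0.03402490; term = 0.03402490²·(1 − 0.19715447)·63.66/194 = 3.0499345 × 10^-4.
Sum = 0.031029298.

0.03103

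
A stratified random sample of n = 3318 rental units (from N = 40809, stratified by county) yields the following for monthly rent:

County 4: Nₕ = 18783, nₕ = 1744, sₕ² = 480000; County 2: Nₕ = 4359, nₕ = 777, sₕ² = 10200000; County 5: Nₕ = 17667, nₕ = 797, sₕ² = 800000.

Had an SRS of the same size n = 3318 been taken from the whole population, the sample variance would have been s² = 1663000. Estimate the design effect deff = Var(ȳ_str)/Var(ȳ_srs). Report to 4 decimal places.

Var(ȳ_str) = Σ Wₕ²(1−fₕ)sₕ²/nₕ with Wₕ = Nₕ/40809:
  County 4: (18783/40809)²·(1−1744/18783)·480000/1744 = 52.892234
  County 2: (4359/40809)²·(1−777/4359)·10200000/777 = 123.07779
  County 5: (17667/40809)²·(1−797/17667)·800000/797 = 179.63777
  → Var(ȳ_str) = 355.60779.
Var(ȳ_srs) = (1 − 3318/40809)·1663000/3318 = 460.45473.
deff = 355.60779 / 460.45473 = 0.7723.

0.7723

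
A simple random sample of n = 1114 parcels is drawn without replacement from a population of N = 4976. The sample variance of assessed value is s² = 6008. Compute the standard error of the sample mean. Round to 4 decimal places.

Under SRS without replacement, Var(ȳ) = (1 − f)·s²/n with f = n/N = 1114/4976 = 0.22387460.
Var(ȳ) = (1 − 0.22387460)·6008/1114 = 0.77612540·5.3931777 = 4.1857822.
SE(ȳ) = √(4.1857822) = 2.0459.

2.0459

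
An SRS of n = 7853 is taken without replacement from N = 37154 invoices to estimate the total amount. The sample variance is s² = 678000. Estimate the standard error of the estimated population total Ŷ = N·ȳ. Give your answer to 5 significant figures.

306580

Var(Ŷ) = N²·Var(ȳ) = N²·(1 − n/N)·s²/n.
f = 7853/37154 = 0.21136351; Var(ȳ) = 0.78863649·678000/7853 = 68.08806.
Var(Ŷ) = 37154² · 68.08806 = 9.39901 × 10^10.
SE(Ŷ) = √(9.39901 × 10^10) = 306580.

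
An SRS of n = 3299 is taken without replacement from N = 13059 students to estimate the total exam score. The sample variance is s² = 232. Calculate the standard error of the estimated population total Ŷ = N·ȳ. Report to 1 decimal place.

Var(Ŷ) = N²·Var(ȳ) = N²·(1 − n/N)·s²/n.
f = 3299/13059 = 0.25262271; Var(ȳ) = 0.74737729·232/3299 = 0.052558815.
Var(Ŷ) = 13059² · 0.052558815 = 8.9632479 × 10^6.
SE(Ŷ) = √(8.9632479 × 10^6) = 2993.9.

2993.9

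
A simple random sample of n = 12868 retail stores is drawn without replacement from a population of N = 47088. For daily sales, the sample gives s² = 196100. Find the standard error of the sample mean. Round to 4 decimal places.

3.3279

Under SRS without replacement, Var(ȳ) = (1 − f)·s²/n with f = n/N = 12868/47088 = 0.27327557.
Var(ȳ) = (1 − 0.27327557)·196100/12868 = 0.72672443·15.239353 = 11.07481.
SE(ȳ) = √(11.07481) = 3.3279.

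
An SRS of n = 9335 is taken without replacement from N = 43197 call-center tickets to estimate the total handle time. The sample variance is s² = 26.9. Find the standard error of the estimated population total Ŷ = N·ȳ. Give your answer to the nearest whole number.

2053

Var(Ŷ) = N²·Var(ȳ) = N²·(1 − n/N)·s²/n.
f = 9335/43197 = 0.21610297; Var(ȳ) = 0.78389703·26.9/9335 = 0.0022588999.
Var(Ŷ) = 43197² · 0.0022588999 = 4.2150639 × 10^6.
SE(Ŷ) = √(4.2150639 × 10^6) = 2053.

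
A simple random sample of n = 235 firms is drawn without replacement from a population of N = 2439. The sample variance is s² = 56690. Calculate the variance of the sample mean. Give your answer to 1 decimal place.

Under SRS without replacement, Var(ȳ) = (1 − f)·s²/n with f = n/N = 235/2439 = 0.09635096.
Var(ȳ) = (1 − 0.09635096)·56690/235 = 0.90364904·241.23404 = 217.99091.

218.0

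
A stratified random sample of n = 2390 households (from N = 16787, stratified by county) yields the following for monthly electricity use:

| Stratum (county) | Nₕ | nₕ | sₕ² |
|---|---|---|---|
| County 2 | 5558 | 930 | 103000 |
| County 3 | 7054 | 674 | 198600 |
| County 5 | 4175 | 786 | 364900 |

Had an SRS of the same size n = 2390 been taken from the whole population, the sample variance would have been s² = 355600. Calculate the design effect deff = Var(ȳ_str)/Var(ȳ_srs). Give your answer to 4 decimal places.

0.6307

Var(ȳ_str) = Σ Wₕ²(1−fₕ)sₕ²/nₕ with Wₕ = Nₕ/16787:
  County 2: (5558/16787)²·(1−930/5558)·103000/930 = 10.109274
  County 3: (7054/16787)²·(1−674/7054)·198600/674 = 47.057549
  County 5: (4175/16787)²·(1−786/4175)·364900/786 = 23.309512
  → Var(ȳ_str) = 80.476335.
Var(ȳ_srs) = (1 − 2390/16787)·355600/2390 = 127.60355.
deff = 80.476335 / 127.60355 = 0.6307.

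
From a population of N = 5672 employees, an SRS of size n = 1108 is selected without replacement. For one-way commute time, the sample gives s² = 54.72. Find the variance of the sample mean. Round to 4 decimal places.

Under SRS without replacement, Var(ȳ) = (1 − f)·s²/n with f = n/N = 1108/5672 = 0.19534556.
Var(ȳ) = (1 − 0.19534556)·54.72/1108 = 0.80465444·0.049386282 = 0.039738891.

0.0397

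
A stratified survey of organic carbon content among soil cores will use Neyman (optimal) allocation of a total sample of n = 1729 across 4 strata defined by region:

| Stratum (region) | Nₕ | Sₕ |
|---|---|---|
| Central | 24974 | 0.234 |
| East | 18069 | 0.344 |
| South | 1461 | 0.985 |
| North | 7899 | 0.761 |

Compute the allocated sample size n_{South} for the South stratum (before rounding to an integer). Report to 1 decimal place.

Neyman allocation: nₕ = n·NₕSₕ / Σⱼ NⱼSⱼ.
Σ NⱼSⱼ = 24974·0.234 + 18069·0.344 + 1461·0.985 + 7899·0.761 = 19509.876.
n_{South} = 1729·1461·0.985 / 19509.876 = 127.5.

127.5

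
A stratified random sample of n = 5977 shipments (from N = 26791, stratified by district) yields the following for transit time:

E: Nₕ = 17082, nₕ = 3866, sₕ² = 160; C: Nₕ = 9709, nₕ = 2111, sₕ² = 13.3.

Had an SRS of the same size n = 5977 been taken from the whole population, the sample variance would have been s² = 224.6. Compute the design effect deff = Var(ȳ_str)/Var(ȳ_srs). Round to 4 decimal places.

Var(ȳ_str) = Σ Wₕ²(1−fₕ)sₕ²/nₕ with Wₕ = Nₕ/26791:
  E: (17082/26791)²·(1−3866/17082)·160/3866 = 0.013017244
  C: (9709/26791)²·(1−2111/9709)·13.3/2111 = 6.4752919 × 10^-4
  → Var(ȳ_str) = 0.013664773.
Var(ȳ_srs) = (1 − 5977/26791)·224.6/5977 = 0.029193968.
deff = 0.013664773 / 0.029193968 = 0.4681.

0.4681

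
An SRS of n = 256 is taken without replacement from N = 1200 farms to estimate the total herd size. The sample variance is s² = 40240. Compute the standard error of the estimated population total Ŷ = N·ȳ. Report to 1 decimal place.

Var(Ŷ) = N²·Var(ȳ) = N²·(1 − n/N)·s²/n.
f = 256/1200 = 0.21333333; Var(ȳ) = 0.78666667·40240/256 = 123.65417.
Var(Ŷ) = 1200² · 123.65417 = 1.78062 × 10^8.
SE(Ŷ) = √(1.78062 × 10^8) = 13344.0.

13344.0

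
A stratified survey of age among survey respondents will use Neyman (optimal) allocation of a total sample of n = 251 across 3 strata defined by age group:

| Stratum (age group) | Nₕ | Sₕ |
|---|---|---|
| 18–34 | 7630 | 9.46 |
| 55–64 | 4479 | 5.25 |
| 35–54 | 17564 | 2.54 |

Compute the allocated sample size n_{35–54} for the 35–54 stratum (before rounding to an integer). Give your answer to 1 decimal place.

79.8

Neyman allocation: nₕ = n·NₕSₕ / Σⱼ NⱼSⱼ.
Σ NⱼSⱼ = 7630·9.46 + 4479·5.25 + 17564·2.54 = 140307.11.
n_{35–54} = 251·17564·2.54 / 140307.11 = 79.8.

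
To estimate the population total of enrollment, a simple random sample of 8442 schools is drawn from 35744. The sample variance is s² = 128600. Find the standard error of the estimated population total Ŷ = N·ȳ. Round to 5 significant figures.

121930

Var(Ŷ) = N²·Var(ȳ) = N²·(1 − n/N)·s²/n.
f = 8442/35744 = 0.23617950; Var(ȳ) = 0.76382050·128600/8442 = 11.63555.
Var(Ŷ) = 35744² · 11.63555 = 1.4865969 × 10^10.
SE(Ŷ) = √(1.4865969 × 10^10) = 121930.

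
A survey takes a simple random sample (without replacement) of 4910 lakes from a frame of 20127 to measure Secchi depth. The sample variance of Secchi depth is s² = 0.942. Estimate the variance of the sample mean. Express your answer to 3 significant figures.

1.45 × 10^-4

Under SRS without replacement, Var(ȳ) = (1 − f)·s²/n with f = n/N = 4910/20127 = 0.24395091.
Var(ȳ) = (1 − 0.24395091)·0.942/4910 = 0.75604909·1.9185336 × 10^-4 = 1.4505056 × 10^-4.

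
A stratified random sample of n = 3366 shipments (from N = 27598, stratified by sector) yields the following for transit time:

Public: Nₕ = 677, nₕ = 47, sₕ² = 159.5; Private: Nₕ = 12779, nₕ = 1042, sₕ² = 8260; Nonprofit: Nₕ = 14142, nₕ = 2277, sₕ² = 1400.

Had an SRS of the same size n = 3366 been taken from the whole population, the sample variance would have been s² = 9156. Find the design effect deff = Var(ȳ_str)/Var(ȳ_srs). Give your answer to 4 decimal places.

0.7111

Var(ȳ_str) = Σ Wₕ²(1−fₕ)sₕ²/nₕ with Wₕ = Nₕ/27598:
  Public: (677/27598)²·(1−47/677)·159.5/47 = 0.0019003641
  Private: (12779/27598)²·(1−1042/12779)·8260/1042 = 1.5610294
  Nonprofit: (14142/27598)²·(1−2277/14142)·1400/2277 = 0.13545292
  → Var(ȳ_str) = 1.6983827.
Var(ȳ_srs) = (1 − 3366/27598)·9156/3366 = 2.3883794.
deff = 1.6983827 / 2.3883794 = 0.7111.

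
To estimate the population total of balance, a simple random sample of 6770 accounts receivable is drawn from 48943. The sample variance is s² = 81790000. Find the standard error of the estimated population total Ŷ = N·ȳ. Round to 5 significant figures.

4.9937 × 10^6

Var(Ŷ) = N²·Var(ȳ) = N²·(1 − n/N)·s²/n.
f = 6770/48943 = 0.13832417; Var(ȳ) = 0.86167583·81790000/6770 = 10410.113.
Var(Ŷ) = 48943² · 10410.113 = 2.4936564 × 10^13.
SE(Ŷ) = √(2.4936564 × 10^13) = 4.9937 × 10^6.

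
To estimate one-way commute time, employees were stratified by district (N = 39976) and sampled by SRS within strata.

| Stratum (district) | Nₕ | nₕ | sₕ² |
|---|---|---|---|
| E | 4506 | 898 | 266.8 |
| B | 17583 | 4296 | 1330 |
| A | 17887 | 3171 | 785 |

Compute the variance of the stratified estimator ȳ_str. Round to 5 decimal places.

Var(ȳ_str) = Σₕ Wₕ²(1 − fₕ)sₕ²/nₕ with Wₕ = Nₕ/N, N = 39976.
E: Wₕ = 0.11271763; term = 0.11271763²·(1 − 0.19928984)·266.8/898 = 0.0030225155.
B: Wₕ = 0.43983890; term = 0.43983890²·(1 − 0.24432691)·1330/4296 = 0.045259381.
A: Wₕ = 0.44744347; term = 0.44744347²·(1 − 0.17727959)·785/3171 = 0.040775757.
Sum = 0.089057654.

0.08906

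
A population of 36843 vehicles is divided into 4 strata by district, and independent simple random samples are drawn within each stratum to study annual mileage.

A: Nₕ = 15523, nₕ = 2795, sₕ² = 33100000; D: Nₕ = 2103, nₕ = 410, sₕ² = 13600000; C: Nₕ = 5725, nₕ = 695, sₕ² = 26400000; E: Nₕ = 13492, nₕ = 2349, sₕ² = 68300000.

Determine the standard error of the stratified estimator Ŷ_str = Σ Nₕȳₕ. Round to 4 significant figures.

2.815 × 10^6

Var(Ŷ_str) = Σₕ Nₕ²(1 − fₕ)sₕ²/nₕ.
A: 15523²·(1 − 2795/15523)·33100000/2795 = 2.3398176 × 10^12.
D: 2103²·(1 − 410/2103)·13600000/410 = 1.1810038 × 10^11.
C: 5725²·(1 − 695/5725)·26400000/695 = 1.0938622 × 10^12.
E: 13492²·(1 − 2349/13492)·68300000/2349 = 4.3713557 × 10^12.
Sum = 7.9231359 × 10^12.
SE = √(7.9231359 × 10^12) = 2.815 × 10^6.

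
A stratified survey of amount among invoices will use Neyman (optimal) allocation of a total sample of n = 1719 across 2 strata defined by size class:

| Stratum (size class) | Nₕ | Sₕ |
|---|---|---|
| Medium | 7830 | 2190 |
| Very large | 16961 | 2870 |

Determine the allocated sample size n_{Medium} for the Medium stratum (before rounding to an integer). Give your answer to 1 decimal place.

447.8

Neyman allocation: nₕ = n·NₕSₕ / Σⱼ NⱼSⱼ.
Σ NⱼSⱼ = 7830·2190 + 16961·2870 = 6.582577 × 10^7.
n_{Medium} = 1719·7830·2190 / (6.582577 × 10^7) = 447.8.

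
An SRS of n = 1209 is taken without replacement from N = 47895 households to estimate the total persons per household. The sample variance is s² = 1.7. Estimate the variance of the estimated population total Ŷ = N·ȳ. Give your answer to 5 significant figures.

Var(Ŷ) = N²·Var(ȳ) = N²·(1 − n/N)·s²/n.
f = 1209/47895 = 0.02524272; Var(ȳ) = 0.97475728·1.7/1209 = 0.0013706265.
Var(Ŷ) = 47895² · 0.0013706265 = 3.1441227 × 10^6.

3.1441 × 10^6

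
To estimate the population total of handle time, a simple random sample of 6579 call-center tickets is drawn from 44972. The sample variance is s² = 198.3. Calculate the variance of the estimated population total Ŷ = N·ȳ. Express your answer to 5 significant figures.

5.2042 × 10^7

Var(Ŷ) = N²·Var(ȳ) = N²·(1 − n/N)·s²/n.
f = 6579/44972 = 0.14629103; Var(ȳ) = 0.85370897·198.3/6579 = 0.025731949.
Var(Ŷ) = 44972² · 0.025731949 = 5.2042372 × 10^7.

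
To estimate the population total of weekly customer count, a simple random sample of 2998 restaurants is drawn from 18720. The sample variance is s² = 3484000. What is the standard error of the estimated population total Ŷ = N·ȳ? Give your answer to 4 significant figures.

584800

Var(Ŷ) = N²·Var(ȳ) = N²·(1 − n/N)·s²/n.
f = 2998/18720 = 0.16014957; Var(ȳ) = 0.83985043·3484000/2998 = 975.99696.
Var(Ŷ) = 18720² · 975.99696 = 3.4202681 × 10^11.
SE(Ŷ) = √(3.4202681 × 10^11) = 584800.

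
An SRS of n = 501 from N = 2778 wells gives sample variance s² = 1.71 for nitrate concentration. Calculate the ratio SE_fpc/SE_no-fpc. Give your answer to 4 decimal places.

f = n/N = 501/2778 = 0.18034557.
SE_no-fpc = √(s²/n) = 0.058422373; SE_fpc = √((1−f)s²/n) = 0.05289256.
Ratio = √(1−f) = 0.90534768.

0.9053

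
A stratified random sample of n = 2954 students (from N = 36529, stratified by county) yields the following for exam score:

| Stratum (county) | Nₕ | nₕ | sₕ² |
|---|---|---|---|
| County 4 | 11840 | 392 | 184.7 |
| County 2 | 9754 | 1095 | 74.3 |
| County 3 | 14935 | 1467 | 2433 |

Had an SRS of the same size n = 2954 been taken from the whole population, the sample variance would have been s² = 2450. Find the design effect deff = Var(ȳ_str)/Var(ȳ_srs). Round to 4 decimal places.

Var(ȳ_str) = Σ Wₕ²(1−fₕ)sₕ²/nₕ with Wₕ = Nₕ/36529:
  County 4: (11840/36529)²·(1−392/11840)·184.7/392 = 0.047861531
  County 2: (9754/36529)²·(1−1095/9754)·74.3/1095 = 0.004294866
  County 3: (14935/36529)²·(1−1467/14935)·2433/1467 = 0.25000274
  → Var(ȳ_str) = 0.30215914.
Var(ȳ_srs) = (1 − 2954/36529)·2450/2954 = 0.76231389.
deff = 0.30215914 / 0.76231389 = 0.3964.

0.3964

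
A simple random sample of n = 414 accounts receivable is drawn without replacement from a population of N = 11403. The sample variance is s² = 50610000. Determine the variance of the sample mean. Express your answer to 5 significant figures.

Under SRS without replacement, Var(ȳ) = (1 − f)·s²/n with f = n/N = 414/11403 = 0.03630624.
Var(ȳ) = (1 − 0.03630624)·50610000/414 = 0.96369376·122246.38 = 117808.07.

117810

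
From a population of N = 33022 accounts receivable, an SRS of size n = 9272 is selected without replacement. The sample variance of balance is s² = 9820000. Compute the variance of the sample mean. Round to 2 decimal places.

Under SRS without replacement, Var(ȳ) = (1 − f)·s²/n with f = n/N = 9272/33022 = 0.28078251.
Var(ȳ) = (1 − 0.28078251)·9820000/9272 = 0.71921749·1059.1027 = 761.72517.

761.73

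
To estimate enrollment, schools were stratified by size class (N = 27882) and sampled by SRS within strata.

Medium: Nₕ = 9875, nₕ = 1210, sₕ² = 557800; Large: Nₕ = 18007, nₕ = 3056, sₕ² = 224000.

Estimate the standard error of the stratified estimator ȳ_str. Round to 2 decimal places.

8.72

Var(ȳ_str) = Σₕ Wₕ²(1 − fₕ)sₕ²/nₕ with Wₕ = Nₕ/N, N = 27882.
Medium: Wₕ = 0.35417115; term = 0.35417115²·(1 − 0.12253165)·557800/1210 = 50.740059.
Large: Wₕ = 0.64582885; term = 0.64582885²·(1 − 0.16971178)·224000/3056 = 25.383905.
Sum = 76.123964.
SE = √(76.123964) = 8.72.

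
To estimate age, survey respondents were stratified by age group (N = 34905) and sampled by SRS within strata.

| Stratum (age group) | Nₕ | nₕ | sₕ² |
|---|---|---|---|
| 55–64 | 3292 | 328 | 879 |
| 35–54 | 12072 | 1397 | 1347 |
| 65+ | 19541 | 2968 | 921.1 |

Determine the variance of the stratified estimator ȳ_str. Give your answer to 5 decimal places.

Var(ȳ_str) = Σₕ Wₕ²(1 − fₕ)sₕ²/nₕ with Wₕ = Nₕ/N, N = 34905.
55–64: Wₕ = 0.09431314; term = 0.09431314²·(1 − 0.09963548)·879/328 = 0.021462375.
35–54: Wₕ = 0.34585303; term = 0.34585303²·(1 − 0.11572233)·1347/1397 = 0.10198658.
65+: Wₕ = 0.55983383; term = 0.55983383²·(1 − 0.15188578)·921.1/2968 = 0.0824927.
Sum = 0.20594166.

0.20594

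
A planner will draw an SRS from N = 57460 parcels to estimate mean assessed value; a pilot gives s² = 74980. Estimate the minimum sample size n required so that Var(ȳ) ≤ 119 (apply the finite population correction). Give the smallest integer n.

Without fpc, n₀ = s²/D = 74980/119 = 630.0840.
With fpc, (1 − n/N)·s²/n ≤ D requires n ≥ n₀/(1 + n₀/N) = 630.0840/(1 + 630.0840/57460) = 623.2497.
Rounding up, n = 624.

624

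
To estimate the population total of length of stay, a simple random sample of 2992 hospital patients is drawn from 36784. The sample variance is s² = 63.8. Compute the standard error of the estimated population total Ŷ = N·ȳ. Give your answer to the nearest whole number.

5148

Var(Ŷ) = N²·Var(ȳ) = N²·(1 − n/N)·s²/n.
f = 2992/36784 = 0.08133971; Var(ȳ) = 0.91866029·63.8/2992 = 0.01958908.
Var(Ŷ) = 36784² · 0.01958908 = 2.6505253 × 10^7.
SE(Ŷ) = √(2.6505253 × 10^7) = 5148.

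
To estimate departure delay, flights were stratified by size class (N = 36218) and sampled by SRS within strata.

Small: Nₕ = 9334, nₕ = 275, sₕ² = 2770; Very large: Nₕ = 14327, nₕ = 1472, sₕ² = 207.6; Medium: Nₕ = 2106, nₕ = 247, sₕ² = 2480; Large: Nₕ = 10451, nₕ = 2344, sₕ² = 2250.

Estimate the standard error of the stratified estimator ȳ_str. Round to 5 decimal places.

0.87239

Var(ȳ_str) = Σₕ Wₕ²(1 − fₕ)sₕ²/nₕ with Wₕ = Nₕ/N, N = 36218.
Small: Wₕ = 0.25771716; term = 0.25771716²·(1 − 0.02946218)·2770/275 = 0.6493012.
Very large: Wₕ = 0.39557679; term = 0.39557679²·(1 − 0.10274307)·207.6/1472 = 0.019801494.
Medium: Wₕ = 0.05814788; term = 0.05814788²·(1 − 0.11728395)·2480/247 = 0.02996702.
Large: Wₕ = 0.28855818; term = 0.28855818²·(1 − 0.22428476)·2250/2344 = 0.06200033.
Sum = 0.76107004.
SE = √(0.76107004) = 0.87239.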